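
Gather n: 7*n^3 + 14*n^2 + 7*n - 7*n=7*n^3 + 14*n^2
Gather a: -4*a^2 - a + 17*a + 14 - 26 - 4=-4*a^2 + 16*a - 16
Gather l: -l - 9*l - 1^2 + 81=80 - 10*l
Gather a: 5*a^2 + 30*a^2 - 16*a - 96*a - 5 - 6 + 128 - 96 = 35*a^2 - 112*a + 21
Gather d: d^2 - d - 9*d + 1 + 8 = d^2 - 10*d + 9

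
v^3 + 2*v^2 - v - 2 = (v - 1)*(v + 1)*(v + 2)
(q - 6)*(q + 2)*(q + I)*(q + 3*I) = q^4 - 4*q^3 + 4*I*q^3 - 15*q^2 - 16*I*q^2 + 12*q - 48*I*q + 36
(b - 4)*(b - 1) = b^2 - 5*b + 4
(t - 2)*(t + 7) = t^2 + 5*t - 14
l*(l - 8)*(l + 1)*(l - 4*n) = l^4 - 4*l^3*n - 7*l^3 + 28*l^2*n - 8*l^2 + 32*l*n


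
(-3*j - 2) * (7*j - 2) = -21*j^2 - 8*j + 4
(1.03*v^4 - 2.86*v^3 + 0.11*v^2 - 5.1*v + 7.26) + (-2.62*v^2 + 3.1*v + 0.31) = 1.03*v^4 - 2.86*v^3 - 2.51*v^2 - 2.0*v + 7.57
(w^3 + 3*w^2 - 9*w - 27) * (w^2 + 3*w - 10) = w^5 + 6*w^4 - 10*w^3 - 84*w^2 + 9*w + 270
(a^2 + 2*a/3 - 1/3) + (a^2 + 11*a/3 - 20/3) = 2*a^2 + 13*a/3 - 7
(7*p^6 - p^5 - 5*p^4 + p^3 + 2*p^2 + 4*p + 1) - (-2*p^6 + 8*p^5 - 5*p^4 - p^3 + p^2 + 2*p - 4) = 9*p^6 - 9*p^5 + 2*p^3 + p^2 + 2*p + 5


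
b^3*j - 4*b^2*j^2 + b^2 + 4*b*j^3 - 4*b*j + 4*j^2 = (b - 2*j)^2*(b*j + 1)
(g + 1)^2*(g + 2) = g^3 + 4*g^2 + 5*g + 2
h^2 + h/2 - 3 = (h - 3/2)*(h + 2)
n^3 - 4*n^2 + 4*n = n*(n - 2)^2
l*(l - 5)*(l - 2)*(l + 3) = l^4 - 4*l^3 - 11*l^2 + 30*l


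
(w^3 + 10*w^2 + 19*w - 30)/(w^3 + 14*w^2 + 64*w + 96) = (w^2 + 4*w - 5)/(w^2 + 8*w + 16)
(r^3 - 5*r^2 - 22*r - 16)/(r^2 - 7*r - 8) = r + 2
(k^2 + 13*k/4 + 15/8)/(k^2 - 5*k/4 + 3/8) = (8*k^2 + 26*k + 15)/(8*k^2 - 10*k + 3)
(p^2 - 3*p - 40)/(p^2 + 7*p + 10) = (p - 8)/(p + 2)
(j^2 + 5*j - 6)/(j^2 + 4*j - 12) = (j - 1)/(j - 2)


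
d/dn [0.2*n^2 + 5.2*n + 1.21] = 0.4*n + 5.2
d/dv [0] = 0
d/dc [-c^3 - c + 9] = -3*c^2 - 1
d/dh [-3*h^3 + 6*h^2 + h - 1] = -9*h^2 + 12*h + 1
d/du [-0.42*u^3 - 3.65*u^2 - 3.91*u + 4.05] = -1.26*u^2 - 7.3*u - 3.91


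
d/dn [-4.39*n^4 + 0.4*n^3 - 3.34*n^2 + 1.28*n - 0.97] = -17.56*n^3 + 1.2*n^2 - 6.68*n + 1.28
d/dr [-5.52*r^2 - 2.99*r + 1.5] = -11.04*r - 2.99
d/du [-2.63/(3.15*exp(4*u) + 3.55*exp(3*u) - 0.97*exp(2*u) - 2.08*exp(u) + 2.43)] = (33.138*exp(3*u) + 28.0095*exp(2*u) - 5.1022*exp(u) - 5.4704)*exp(u)/(3.15*exp(4*u) + 3.55*exp(3*u) - 0.97*exp(2*u) - 2.08*exp(u) + 2.43)^2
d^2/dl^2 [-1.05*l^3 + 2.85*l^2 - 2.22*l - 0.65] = 5.7 - 6.3*l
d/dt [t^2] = 2*t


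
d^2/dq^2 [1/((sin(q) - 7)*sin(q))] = (-4*sin(q) + 21 - 43/sin(q) - 42/sin(q)^2 + 98/sin(q)^3)/(sin(q) - 7)^3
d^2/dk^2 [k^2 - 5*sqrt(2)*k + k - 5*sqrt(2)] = 2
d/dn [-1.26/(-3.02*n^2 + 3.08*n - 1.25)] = (3.8808 - 7.6104*n)/(3.02*n^2 - 3.08*n + 1.25)^2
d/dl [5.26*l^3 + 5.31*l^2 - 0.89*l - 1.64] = 15.78*l^2 + 10.62*l - 0.89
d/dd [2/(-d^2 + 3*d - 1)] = 2*(2*d - 3)/(d^2 - 3*d + 1)^2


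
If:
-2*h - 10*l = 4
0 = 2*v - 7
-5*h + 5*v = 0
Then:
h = 7/2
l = -11/10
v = 7/2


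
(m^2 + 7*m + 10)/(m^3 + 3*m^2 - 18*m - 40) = 1/(m - 4)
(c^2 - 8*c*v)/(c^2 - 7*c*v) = (c - 8*v)/(c - 7*v)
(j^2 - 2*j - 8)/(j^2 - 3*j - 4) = (j + 2)/(j + 1)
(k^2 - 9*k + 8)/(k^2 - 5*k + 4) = (k - 8)/(k - 4)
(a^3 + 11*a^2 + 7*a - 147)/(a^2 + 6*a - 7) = (a^2 + 4*a - 21)/(a - 1)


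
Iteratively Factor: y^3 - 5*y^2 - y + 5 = (y + 1)*(y^2 - 6*y + 5) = (y - 1)*(y + 1)*(y - 5)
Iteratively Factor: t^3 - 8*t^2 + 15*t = (t - 3)*(t^2 - 5*t) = (t - 5)*(t - 3)*(t)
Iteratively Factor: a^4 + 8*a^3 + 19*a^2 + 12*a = (a + 1)*(a^3 + 7*a^2 + 12*a) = a*(a + 1)*(a^2 + 7*a + 12) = a*(a + 1)*(a + 3)*(a + 4)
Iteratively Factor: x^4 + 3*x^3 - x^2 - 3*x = (x + 1)*(x^3 + 2*x^2 - 3*x) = x*(x + 1)*(x^2 + 2*x - 3) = x*(x - 1)*(x + 1)*(x + 3)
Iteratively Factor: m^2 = (m)*(m)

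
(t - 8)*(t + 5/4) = t^2 - 27*t/4 - 10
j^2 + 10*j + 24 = (j + 4)*(j + 6)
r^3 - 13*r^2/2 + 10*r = r*(r - 4)*(r - 5/2)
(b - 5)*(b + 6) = b^2 + b - 30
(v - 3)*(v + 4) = v^2 + v - 12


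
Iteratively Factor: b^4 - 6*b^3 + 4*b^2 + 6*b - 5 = (b - 5)*(b^3 - b^2 - b + 1) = (b - 5)*(b - 1)*(b^2 - 1) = (b - 5)*(b - 1)^2*(b + 1)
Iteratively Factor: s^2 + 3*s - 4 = (s + 4)*(s - 1)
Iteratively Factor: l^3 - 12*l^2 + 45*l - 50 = (l - 5)*(l^2 - 7*l + 10) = (l - 5)^2*(l - 2)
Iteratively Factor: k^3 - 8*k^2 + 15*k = (k - 5)*(k^2 - 3*k) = k*(k - 5)*(k - 3)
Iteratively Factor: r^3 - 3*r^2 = (r)*(r^2 - 3*r) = r*(r - 3)*(r)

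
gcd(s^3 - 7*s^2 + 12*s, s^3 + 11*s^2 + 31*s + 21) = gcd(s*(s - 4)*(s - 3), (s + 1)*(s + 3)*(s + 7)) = 1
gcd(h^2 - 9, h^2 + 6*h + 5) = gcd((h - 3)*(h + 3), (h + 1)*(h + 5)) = 1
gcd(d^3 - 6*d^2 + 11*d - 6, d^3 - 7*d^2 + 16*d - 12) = d^2 - 5*d + 6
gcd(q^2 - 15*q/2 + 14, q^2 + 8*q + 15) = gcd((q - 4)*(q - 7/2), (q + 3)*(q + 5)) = 1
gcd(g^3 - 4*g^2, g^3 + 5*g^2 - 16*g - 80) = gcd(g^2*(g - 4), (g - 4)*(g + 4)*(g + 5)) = g - 4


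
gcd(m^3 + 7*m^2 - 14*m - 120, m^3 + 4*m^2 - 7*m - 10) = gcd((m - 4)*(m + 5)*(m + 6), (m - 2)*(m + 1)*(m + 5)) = m + 5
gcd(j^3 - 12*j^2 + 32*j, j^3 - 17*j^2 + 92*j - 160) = j^2 - 12*j + 32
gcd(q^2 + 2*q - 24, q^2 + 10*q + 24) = q + 6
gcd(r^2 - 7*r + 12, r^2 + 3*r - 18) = r - 3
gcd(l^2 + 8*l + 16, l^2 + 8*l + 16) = l^2 + 8*l + 16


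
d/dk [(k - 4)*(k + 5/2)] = 2*k - 3/2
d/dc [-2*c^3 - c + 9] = -6*c^2 - 1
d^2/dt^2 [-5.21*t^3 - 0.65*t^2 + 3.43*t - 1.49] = -31.26*t - 1.3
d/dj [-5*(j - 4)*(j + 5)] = -10*j - 5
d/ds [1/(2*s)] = -1/(2*s^2)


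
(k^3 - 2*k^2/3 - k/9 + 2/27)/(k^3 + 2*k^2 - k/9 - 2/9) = (k - 2/3)/(k + 2)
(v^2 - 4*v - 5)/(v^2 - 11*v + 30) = (v + 1)/(v - 6)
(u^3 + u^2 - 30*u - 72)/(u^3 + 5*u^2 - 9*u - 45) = (u^2 - 2*u - 24)/(u^2 + 2*u - 15)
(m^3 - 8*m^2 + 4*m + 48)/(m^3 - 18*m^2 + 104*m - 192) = (m + 2)/(m - 8)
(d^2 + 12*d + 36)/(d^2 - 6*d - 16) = (d^2 + 12*d + 36)/(d^2 - 6*d - 16)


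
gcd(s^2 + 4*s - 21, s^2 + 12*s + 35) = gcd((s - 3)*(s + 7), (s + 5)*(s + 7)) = s + 7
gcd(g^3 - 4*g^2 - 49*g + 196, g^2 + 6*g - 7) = g + 7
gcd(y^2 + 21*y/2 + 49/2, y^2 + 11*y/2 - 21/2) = y + 7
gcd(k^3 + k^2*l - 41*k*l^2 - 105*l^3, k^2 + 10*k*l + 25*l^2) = k + 5*l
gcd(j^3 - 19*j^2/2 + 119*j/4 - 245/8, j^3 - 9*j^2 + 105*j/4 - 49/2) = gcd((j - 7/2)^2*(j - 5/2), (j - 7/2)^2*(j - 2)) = j^2 - 7*j + 49/4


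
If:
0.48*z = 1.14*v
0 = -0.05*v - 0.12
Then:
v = -2.40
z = -5.70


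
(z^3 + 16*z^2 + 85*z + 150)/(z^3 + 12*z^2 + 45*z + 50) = (z + 6)/(z + 2)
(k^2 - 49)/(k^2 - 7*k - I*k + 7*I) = (k + 7)/(k - I)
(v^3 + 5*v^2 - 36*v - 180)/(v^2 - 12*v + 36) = (v^2 + 11*v + 30)/(v - 6)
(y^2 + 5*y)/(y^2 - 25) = y/(y - 5)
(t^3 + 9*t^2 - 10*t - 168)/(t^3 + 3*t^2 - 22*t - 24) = (t + 7)/(t + 1)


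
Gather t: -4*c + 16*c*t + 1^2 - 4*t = -4*c + t*(16*c - 4) + 1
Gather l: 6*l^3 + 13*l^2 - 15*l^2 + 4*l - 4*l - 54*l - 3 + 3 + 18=6*l^3 - 2*l^2 - 54*l + 18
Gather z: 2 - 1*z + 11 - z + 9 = 22 - 2*z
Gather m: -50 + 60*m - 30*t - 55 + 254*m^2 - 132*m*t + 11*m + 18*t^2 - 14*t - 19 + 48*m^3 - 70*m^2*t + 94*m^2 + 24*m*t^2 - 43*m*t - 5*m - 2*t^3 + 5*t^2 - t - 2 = 48*m^3 + m^2*(348 - 70*t) + m*(24*t^2 - 175*t + 66) - 2*t^3 + 23*t^2 - 45*t - 126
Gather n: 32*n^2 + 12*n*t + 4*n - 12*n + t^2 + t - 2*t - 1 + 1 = 32*n^2 + n*(12*t - 8) + t^2 - t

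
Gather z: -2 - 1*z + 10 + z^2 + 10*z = z^2 + 9*z + 8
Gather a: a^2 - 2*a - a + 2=a^2 - 3*a + 2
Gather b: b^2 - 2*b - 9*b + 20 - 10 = b^2 - 11*b + 10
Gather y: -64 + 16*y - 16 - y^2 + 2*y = -y^2 + 18*y - 80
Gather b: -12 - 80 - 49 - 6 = -147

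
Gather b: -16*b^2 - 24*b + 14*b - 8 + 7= -16*b^2 - 10*b - 1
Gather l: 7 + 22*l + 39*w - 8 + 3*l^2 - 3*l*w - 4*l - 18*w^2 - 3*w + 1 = 3*l^2 + l*(18 - 3*w) - 18*w^2 + 36*w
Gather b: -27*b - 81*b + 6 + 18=24 - 108*b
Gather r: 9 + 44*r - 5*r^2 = -5*r^2 + 44*r + 9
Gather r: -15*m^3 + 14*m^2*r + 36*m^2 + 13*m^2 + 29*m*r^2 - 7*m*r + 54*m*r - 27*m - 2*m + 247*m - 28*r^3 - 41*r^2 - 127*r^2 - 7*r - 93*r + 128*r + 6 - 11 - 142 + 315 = -15*m^3 + 49*m^2 + 218*m - 28*r^3 + r^2*(29*m - 168) + r*(14*m^2 + 47*m + 28) + 168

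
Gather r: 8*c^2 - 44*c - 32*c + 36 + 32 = 8*c^2 - 76*c + 68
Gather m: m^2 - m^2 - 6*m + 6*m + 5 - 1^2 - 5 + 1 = 0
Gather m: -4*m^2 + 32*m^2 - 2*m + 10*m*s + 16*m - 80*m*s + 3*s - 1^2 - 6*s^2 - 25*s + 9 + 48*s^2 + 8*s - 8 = 28*m^2 + m*(14 - 70*s) + 42*s^2 - 14*s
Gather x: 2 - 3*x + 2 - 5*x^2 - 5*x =-5*x^2 - 8*x + 4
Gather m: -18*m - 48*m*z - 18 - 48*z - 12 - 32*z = m*(-48*z - 18) - 80*z - 30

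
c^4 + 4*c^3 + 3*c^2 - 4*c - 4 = (c - 1)*(c + 1)*(c + 2)^2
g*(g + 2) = g^2 + 2*g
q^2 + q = q*(q + 1)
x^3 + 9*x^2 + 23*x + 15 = (x + 1)*(x + 3)*(x + 5)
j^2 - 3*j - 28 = (j - 7)*(j + 4)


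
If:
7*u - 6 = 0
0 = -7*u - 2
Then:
No Solution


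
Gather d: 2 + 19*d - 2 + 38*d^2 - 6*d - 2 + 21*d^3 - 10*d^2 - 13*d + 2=21*d^3 + 28*d^2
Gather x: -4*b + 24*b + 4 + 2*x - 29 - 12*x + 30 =20*b - 10*x + 5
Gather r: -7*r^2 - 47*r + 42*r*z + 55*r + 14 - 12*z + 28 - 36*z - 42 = -7*r^2 + r*(42*z + 8) - 48*z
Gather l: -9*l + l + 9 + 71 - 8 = 72 - 8*l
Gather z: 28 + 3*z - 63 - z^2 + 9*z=-z^2 + 12*z - 35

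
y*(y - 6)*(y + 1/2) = y^3 - 11*y^2/2 - 3*y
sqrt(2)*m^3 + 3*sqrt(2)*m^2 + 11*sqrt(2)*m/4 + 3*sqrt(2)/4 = (m + 1/2)*(m + 3/2)*(sqrt(2)*m + sqrt(2))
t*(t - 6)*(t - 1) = t^3 - 7*t^2 + 6*t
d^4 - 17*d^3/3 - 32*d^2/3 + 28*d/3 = d*(d - 7)*(d - 2/3)*(d + 2)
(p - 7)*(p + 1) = p^2 - 6*p - 7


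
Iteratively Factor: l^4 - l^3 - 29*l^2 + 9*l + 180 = (l - 5)*(l^3 + 4*l^2 - 9*l - 36) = (l - 5)*(l + 3)*(l^2 + l - 12) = (l - 5)*(l + 3)*(l + 4)*(l - 3)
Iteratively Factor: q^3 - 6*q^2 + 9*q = (q - 3)*(q^2 - 3*q) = (q - 3)^2*(q)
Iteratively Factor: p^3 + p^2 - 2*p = (p - 1)*(p^2 + 2*p) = (p - 1)*(p + 2)*(p)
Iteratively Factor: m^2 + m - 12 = (m - 3)*(m + 4)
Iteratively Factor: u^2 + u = (u)*(u + 1)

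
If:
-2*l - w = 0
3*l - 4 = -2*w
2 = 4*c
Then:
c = 1/2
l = -4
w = 8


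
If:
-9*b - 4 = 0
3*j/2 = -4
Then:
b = -4/9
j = -8/3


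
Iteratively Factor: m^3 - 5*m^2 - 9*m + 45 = (m - 5)*(m^2 - 9) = (m - 5)*(m + 3)*(m - 3)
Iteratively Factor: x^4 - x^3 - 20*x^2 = (x - 5)*(x^3 + 4*x^2) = (x - 5)*(x + 4)*(x^2) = x*(x - 5)*(x + 4)*(x)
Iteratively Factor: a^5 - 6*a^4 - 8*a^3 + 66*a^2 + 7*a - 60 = (a + 1)*(a^4 - 7*a^3 - a^2 + 67*a - 60) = (a + 1)*(a + 3)*(a^3 - 10*a^2 + 29*a - 20) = (a - 1)*(a + 1)*(a + 3)*(a^2 - 9*a + 20) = (a - 5)*(a - 1)*(a + 1)*(a + 3)*(a - 4)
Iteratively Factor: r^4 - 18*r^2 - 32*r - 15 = (r + 1)*(r^3 - r^2 - 17*r - 15) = (r - 5)*(r + 1)*(r^2 + 4*r + 3) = (r - 5)*(r + 1)^2*(r + 3)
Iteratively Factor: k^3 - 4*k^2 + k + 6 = (k + 1)*(k^2 - 5*k + 6) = (k - 2)*(k + 1)*(k - 3)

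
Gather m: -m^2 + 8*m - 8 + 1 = -m^2 + 8*m - 7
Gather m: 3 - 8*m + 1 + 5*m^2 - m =5*m^2 - 9*m + 4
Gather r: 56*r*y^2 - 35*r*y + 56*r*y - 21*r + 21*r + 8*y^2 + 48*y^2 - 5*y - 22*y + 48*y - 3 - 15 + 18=r*(56*y^2 + 21*y) + 56*y^2 + 21*y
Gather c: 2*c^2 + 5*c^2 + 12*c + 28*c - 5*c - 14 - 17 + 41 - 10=7*c^2 + 35*c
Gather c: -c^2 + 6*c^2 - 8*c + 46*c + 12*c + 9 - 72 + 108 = 5*c^2 + 50*c + 45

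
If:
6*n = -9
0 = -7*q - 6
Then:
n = -3/2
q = -6/7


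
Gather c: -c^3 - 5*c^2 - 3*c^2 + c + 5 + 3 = -c^3 - 8*c^2 + c + 8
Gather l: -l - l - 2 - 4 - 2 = -2*l - 8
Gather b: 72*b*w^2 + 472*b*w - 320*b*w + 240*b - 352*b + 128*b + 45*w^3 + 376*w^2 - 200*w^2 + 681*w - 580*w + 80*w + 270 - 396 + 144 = b*(72*w^2 + 152*w + 16) + 45*w^3 + 176*w^2 + 181*w + 18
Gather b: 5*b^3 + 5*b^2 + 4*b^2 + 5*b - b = 5*b^3 + 9*b^2 + 4*b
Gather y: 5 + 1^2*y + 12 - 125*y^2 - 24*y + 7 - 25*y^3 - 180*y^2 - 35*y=-25*y^3 - 305*y^2 - 58*y + 24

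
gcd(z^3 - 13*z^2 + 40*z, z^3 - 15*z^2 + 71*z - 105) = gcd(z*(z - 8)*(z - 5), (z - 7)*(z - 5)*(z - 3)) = z - 5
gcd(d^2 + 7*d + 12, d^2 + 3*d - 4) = d + 4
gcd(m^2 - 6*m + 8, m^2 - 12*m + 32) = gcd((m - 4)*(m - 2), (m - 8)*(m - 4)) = m - 4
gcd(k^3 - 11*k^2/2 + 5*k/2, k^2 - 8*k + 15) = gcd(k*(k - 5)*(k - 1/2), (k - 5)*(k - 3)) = k - 5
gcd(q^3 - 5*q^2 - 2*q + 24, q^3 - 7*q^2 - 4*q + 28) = q + 2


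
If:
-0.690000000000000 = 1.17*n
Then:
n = -0.59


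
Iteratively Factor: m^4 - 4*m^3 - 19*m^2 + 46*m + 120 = (m + 2)*(m^3 - 6*m^2 - 7*m + 60) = (m - 4)*(m + 2)*(m^2 - 2*m - 15) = (m - 4)*(m + 2)*(m + 3)*(m - 5)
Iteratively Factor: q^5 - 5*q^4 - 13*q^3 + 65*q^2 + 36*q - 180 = (q - 5)*(q^4 - 13*q^2 + 36) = (q - 5)*(q + 3)*(q^3 - 3*q^2 - 4*q + 12) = (q - 5)*(q - 2)*(q + 3)*(q^2 - q - 6) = (q - 5)*(q - 3)*(q - 2)*(q + 3)*(q + 2)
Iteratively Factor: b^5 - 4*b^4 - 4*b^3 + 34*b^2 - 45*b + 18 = (b - 1)*(b^4 - 3*b^3 - 7*b^2 + 27*b - 18) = (b - 1)*(b + 3)*(b^3 - 6*b^2 + 11*b - 6) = (b - 2)*(b - 1)*(b + 3)*(b^2 - 4*b + 3) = (b - 3)*(b - 2)*(b - 1)*(b + 3)*(b - 1)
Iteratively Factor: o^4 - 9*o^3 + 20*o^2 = (o - 5)*(o^3 - 4*o^2) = o*(o - 5)*(o^2 - 4*o) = o*(o - 5)*(o - 4)*(o)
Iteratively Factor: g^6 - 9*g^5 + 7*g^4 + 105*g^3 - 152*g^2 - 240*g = (g + 3)*(g^5 - 12*g^4 + 43*g^3 - 24*g^2 - 80*g) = (g + 1)*(g + 3)*(g^4 - 13*g^3 + 56*g^2 - 80*g) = (g - 4)*(g + 1)*(g + 3)*(g^3 - 9*g^2 + 20*g) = (g - 4)^2*(g + 1)*(g + 3)*(g^2 - 5*g) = g*(g - 4)^2*(g + 1)*(g + 3)*(g - 5)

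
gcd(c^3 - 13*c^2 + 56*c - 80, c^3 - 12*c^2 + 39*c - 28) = c - 4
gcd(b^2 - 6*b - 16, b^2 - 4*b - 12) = b + 2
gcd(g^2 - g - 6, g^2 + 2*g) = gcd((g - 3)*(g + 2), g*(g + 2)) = g + 2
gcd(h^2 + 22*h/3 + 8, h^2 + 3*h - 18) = h + 6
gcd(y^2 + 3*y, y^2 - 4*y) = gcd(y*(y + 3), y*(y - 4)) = y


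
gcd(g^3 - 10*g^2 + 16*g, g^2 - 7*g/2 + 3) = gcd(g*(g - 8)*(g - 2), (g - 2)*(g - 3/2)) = g - 2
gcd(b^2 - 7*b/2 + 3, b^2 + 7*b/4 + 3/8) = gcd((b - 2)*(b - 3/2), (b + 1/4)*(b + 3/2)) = 1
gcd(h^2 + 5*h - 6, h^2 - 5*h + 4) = h - 1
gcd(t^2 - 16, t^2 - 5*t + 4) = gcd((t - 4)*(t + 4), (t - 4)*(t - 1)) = t - 4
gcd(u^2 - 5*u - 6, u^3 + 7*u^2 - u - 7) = u + 1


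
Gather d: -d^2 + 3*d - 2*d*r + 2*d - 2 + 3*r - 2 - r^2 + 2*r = -d^2 + d*(5 - 2*r) - r^2 + 5*r - 4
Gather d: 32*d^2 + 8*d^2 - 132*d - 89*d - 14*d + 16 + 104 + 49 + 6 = 40*d^2 - 235*d + 175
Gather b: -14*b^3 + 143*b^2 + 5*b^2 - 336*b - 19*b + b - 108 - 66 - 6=-14*b^3 + 148*b^2 - 354*b - 180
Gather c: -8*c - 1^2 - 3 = -8*c - 4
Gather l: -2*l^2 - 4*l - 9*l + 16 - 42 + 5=-2*l^2 - 13*l - 21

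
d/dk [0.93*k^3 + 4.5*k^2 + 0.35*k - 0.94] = 2.79*k^2 + 9.0*k + 0.35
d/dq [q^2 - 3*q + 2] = 2*q - 3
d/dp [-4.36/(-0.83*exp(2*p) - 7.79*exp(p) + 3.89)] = (-7.2376*exp(p) - 33.9644)*exp(p)/(0.83*exp(2*p) + 7.79*exp(p) - 3.89)^2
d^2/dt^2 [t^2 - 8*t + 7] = 2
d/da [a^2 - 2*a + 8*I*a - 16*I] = 2*a - 2 + 8*I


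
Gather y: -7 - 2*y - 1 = -2*y - 8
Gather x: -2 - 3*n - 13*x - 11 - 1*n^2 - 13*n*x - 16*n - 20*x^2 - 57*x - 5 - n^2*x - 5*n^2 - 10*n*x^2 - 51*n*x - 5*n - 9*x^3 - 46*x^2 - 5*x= -6*n^2 - 24*n - 9*x^3 + x^2*(-10*n - 66) + x*(-n^2 - 64*n - 75) - 18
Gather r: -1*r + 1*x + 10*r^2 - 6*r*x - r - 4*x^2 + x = 10*r^2 + r*(-6*x - 2) - 4*x^2 + 2*x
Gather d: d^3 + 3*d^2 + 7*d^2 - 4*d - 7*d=d^3 + 10*d^2 - 11*d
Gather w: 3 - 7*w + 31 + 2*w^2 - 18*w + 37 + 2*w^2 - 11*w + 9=4*w^2 - 36*w + 80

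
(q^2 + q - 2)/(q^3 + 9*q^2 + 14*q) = (q - 1)/(q*(q + 7))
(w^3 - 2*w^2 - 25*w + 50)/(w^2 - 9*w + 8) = (w^3 - 2*w^2 - 25*w + 50)/(w^2 - 9*w + 8)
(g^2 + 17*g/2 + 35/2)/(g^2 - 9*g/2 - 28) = (g + 5)/(g - 8)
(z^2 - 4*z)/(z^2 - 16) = z/(z + 4)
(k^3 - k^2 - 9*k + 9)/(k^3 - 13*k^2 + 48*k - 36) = (k^2 - 9)/(k^2 - 12*k + 36)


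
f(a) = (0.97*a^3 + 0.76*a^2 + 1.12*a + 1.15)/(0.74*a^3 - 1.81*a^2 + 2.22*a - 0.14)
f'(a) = (-2.22*a^2 + 3.62*a - 2.22)*(0.97*a^3 + 0.76*a^2 + 1.12*a + 1.15)/(0.74*a^3 - 1.81*a^2 + 2.22*a - 0.14)^2 + (2.91*a^2 + 1.52*a + 1.12)/(0.74*a^3 - 1.81*a^2 + 2.22*a - 0.14) = (4.44089209850063e-16*a^5 - 2.3181*a^4 + 2.6492*a^3 + 0.754000000000001*a^2 + 3.9502*a - 2.7098)/(0.5476*a^6 - 2.6788*a^5 + 6.5617*a^4 - 8.2436*a^3 + 5.4352*a^2 - 0.6216*a + 0.0196)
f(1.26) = 4.52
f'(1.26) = 1.83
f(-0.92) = -0.00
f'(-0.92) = -0.51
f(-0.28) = -0.95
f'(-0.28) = -4.53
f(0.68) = 3.36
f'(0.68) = 1.13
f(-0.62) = -0.22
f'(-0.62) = -1.02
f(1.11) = 4.21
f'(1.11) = 2.21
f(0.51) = 3.30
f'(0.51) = -0.79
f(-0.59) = -0.25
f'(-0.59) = -1.12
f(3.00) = 3.68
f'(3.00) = -0.96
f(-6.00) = 0.79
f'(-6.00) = -0.06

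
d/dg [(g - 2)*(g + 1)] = 2*g - 1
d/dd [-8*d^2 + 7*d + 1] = 7 - 16*d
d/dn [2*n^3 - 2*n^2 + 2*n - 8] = 6*n^2 - 4*n + 2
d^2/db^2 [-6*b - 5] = 0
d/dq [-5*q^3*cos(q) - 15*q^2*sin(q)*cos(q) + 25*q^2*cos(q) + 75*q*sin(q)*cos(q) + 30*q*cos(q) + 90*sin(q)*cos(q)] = 5*q^3*sin(q) - 25*q^2*sin(q) - 15*q^2*cos(q) - 15*q^2*cos(2*q) - 30*q*sin(q) - 15*q*sin(2*q) + 50*q*cos(q) + 75*q*cos(2*q) + 75*sin(2*q)/2 + 30*cos(q) + 90*cos(2*q)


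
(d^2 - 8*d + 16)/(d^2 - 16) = (d - 4)/(d + 4)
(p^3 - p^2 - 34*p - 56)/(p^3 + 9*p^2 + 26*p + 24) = (p - 7)/(p + 3)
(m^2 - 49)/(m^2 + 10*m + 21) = (m - 7)/(m + 3)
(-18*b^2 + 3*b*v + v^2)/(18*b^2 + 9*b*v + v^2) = (-3*b + v)/(3*b + v)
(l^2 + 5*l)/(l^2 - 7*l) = (l + 5)/(l - 7)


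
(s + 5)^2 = s^2 + 10*s + 25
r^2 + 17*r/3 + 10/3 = (r + 2/3)*(r + 5)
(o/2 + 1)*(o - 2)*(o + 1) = o^3/2 + o^2/2 - 2*o - 2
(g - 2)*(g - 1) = g^2 - 3*g + 2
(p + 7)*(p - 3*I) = p^2 + 7*p - 3*I*p - 21*I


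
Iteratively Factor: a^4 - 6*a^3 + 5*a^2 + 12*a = (a - 3)*(a^3 - 3*a^2 - 4*a) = (a - 3)*(a + 1)*(a^2 - 4*a) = (a - 4)*(a - 3)*(a + 1)*(a)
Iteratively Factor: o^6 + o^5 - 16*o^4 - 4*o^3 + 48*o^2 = (o)*(o^5 + o^4 - 16*o^3 - 4*o^2 + 48*o) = o*(o + 2)*(o^4 - o^3 - 14*o^2 + 24*o) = o*(o - 2)*(o + 2)*(o^3 + o^2 - 12*o) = o*(o - 3)*(o - 2)*(o + 2)*(o^2 + 4*o) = o^2*(o - 3)*(o - 2)*(o + 2)*(o + 4)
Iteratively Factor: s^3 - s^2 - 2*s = (s - 2)*(s^2 + s) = s*(s - 2)*(s + 1)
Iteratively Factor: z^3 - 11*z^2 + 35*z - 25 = (z - 1)*(z^2 - 10*z + 25) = (z - 5)*(z - 1)*(z - 5)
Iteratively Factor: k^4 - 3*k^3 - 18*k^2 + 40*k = (k)*(k^3 - 3*k^2 - 18*k + 40) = k*(k + 4)*(k^2 - 7*k + 10) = k*(k - 5)*(k + 4)*(k - 2)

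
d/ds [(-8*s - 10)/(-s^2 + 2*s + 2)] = 4*(-2*s^2 - 5*s + 1)/(s^4 - 4*s^3 + 8*s + 4)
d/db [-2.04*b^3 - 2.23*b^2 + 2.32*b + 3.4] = -6.12*b^2 - 4.46*b + 2.32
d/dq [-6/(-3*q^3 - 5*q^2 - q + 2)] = 6*(-9*q^2 - 10*q - 1)/(3*q^3 + 5*q^2 + q - 2)^2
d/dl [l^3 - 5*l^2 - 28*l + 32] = 3*l^2 - 10*l - 28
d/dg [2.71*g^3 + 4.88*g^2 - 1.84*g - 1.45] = 8.13*g^2 + 9.76*g - 1.84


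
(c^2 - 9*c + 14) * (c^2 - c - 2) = c^4 - 10*c^3 + 21*c^2 + 4*c - 28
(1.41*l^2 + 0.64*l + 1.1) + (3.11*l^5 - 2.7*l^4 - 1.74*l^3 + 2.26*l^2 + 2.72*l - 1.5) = 3.11*l^5 - 2.7*l^4 - 1.74*l^3 + 3.67*l^2 + 3.36*l - 0.4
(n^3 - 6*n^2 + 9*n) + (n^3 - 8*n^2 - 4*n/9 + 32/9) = 2*n^3 - 14*n^2 + 77*n/9 + 32/9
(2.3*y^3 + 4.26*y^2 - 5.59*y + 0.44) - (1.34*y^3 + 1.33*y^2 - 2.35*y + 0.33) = 0.96*y^3 + 2.93*y^2 - 3.24*y + 0.11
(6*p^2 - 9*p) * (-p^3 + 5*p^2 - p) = -6*p^5 + 39*p^4 - 51*p^3 + 9*p^2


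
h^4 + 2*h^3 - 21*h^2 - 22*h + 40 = (h - 4)*(h - 1)*(h + 2)*(h + 5)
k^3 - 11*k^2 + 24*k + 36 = (k - 6)^2*(k + 1)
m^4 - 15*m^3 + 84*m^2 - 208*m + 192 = (m - 4)^3*(m - 3)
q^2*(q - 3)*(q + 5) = q^4 + 2*q^3 - 15*q^2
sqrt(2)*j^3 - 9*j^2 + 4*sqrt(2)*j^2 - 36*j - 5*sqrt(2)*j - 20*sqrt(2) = (j + 4)*(j - 5*sqrt(2))*(sqrt(2)*j + 1)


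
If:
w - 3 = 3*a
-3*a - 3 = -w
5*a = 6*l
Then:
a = w/3 - 1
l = 5*w/18 - 5/6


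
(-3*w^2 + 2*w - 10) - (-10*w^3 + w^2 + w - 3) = 10*w^3 - 4*w^2 + w - 7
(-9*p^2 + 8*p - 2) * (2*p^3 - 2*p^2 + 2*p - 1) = -18*p^5 + 34*p^4 - 38*p^3 + 29*p^2 - 12*p + 2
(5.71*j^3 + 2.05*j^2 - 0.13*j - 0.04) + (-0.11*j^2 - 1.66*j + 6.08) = 5.71*j^3 + 1.94*j^2 - 1.79*j + 6.04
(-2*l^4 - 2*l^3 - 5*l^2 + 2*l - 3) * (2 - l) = 2*l^5 - 2*l^4 + l^3 - 12*l^2 + 7*l - 6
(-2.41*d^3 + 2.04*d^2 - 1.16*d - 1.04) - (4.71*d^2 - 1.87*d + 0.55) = -2.41*d^3 - 2.67*d^2 + 0.71*d - 1.59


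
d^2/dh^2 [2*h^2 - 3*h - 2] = 4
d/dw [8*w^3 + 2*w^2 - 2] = 4*w*(6*w + 1)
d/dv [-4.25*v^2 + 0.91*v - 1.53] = 0.91 - 8.5*v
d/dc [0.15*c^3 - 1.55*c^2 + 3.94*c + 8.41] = 0.45*c^2 - 3.1*c + 3.94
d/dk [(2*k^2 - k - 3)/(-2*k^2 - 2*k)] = -3/(2*k^2)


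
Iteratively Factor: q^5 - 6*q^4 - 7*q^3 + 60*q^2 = (q)*(q^4 - 6*q^3 - 7*q^2 + 60*q) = q*(q + 3)*(q^3 - 9*q^2 + 20*q) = q^2*(q + 3)*(q^2 - 9*q + 20) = q^2*(q - 5)*(q + 3)*(q - 4)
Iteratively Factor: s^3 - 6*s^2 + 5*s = (s - 5)*(s^2 - s) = (s - 5)*(s - 1)*(s)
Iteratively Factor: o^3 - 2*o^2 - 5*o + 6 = (o - 3)*(o^2 + o - 2) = (o - 3)*(o + 2)*(o - 1)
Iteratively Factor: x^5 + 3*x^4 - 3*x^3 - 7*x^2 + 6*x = (x + 3)*(x^4 - 3*x^2 + 2*x) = (x - 1)*(x + 3)*(x^3 + x^2 - 2*x) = (x - 1)^2*(x + 3)*(x^2 + 2*x) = (x - 1)^2*(x + 2)*(x + 3)*(x)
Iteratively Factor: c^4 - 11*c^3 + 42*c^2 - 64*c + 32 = (c - 4)*(c^3 - 7*c^2 + 14*c - 8) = (c - 4)*(c - 1)*(c^2 - 6*c + 8) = (c - 4)*(c - 2)*(c - 1)*(c - 4)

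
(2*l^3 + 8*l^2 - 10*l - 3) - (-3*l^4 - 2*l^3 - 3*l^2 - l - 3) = 3*l^4 + 4*l^3 + 11*l^2 - 9*l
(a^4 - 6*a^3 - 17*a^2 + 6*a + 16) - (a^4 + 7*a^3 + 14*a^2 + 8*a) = -13*a^3 - 31*a^2 - 2*a + 16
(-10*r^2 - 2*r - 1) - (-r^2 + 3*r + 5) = -9*r^2 - 5*r - 6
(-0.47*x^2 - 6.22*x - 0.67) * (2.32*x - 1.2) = -1.0904*x^3 - 13.8664*x^2 + 5.9096*x + 0.804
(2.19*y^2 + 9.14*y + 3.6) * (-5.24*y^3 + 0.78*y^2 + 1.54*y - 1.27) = -11.4756*y^5 - 46.1854*y^4 - 8.3622*y^3 + 14.1023*y^2 - 6.0638*y - 4.572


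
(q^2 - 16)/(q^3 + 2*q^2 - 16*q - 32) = 1/(q + 2)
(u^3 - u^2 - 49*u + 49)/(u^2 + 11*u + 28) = (u^2 - 8*u + 7)/(u + 4)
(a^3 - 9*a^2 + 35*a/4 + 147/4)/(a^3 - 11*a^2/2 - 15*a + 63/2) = (4*a^2 - 8*a - 21)/(2*(2*a^2 + 3*a - 9))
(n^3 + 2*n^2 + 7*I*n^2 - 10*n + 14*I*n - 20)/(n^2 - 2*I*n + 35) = (n^2 + 2*n*(1 + I) + 4*I)/(n - 7*I)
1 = 1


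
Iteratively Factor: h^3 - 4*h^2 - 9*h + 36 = (h + 3)*(h^2 - 7*h + 12) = (h - 3)*(h + 3)*(h - 4)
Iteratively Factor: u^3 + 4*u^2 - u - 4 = (u + 1)*(u^2 + 3*u - 4) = (u - 1)*(u + 1)*(u + 4)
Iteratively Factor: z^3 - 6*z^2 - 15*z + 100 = (z + 4)*(z^2 - 10*z + 25) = (z - 5)*(z + 4)*(z - 5)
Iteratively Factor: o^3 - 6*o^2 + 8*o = (o)*(o^2 - 6*o + 8) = o*(o - 2)*(o - 4)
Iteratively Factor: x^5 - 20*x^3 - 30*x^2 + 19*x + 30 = (x + 1)*(x^4 - x^3 - 19*x^2 - 11*x + 30) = (x + 1)*(x + 2)*(x^3 - 3*x^2 - 13*x + 15) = (x - 1)*(x + 1)*(x + 2)*(x^2 - 2*x - 15) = (x - 1)*(x + 1)*(x + 2)*(x + 3)*(x - 5)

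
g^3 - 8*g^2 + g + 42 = (g - 7)*(g - 3)*(g + 2)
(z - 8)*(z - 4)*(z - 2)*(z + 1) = z^4 - 13*z^3 + 42*z^2 - 8*z - 64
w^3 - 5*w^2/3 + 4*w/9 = w*(w - 4/3)*(w - 1/3)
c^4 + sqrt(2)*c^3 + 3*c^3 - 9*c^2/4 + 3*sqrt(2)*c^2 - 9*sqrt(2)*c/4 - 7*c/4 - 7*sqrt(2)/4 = (c - 1)*(c + 1/2)*(c + 7/2)*(c + sqrt(2))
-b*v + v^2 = v*(-b + v)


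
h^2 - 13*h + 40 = (h - 8)*(h - 5)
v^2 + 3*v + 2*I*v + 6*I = (v + 3)*(v + 2*I)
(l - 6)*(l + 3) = l^2 - 3*l - 18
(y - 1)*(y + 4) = y^2 + 3*y - 4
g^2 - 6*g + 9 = (g - 3)^2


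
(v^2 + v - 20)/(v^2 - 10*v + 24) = (v + 5)/(v - 6)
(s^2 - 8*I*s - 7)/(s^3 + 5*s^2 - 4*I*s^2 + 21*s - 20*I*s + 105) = (s - I)/(s^2 + s*(5 + 3*I) + 15*I)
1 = 1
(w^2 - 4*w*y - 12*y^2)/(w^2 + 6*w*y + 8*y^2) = (w - 6*y)/(w + 4*y)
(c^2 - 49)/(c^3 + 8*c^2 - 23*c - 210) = (c - 7)/(c^2 + c - 30)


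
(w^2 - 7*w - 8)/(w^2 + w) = (w - 8)/w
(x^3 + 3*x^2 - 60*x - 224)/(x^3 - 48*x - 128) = (x + 7)/(x + 4)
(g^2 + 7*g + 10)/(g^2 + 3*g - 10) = (g + 2)/(g - 2)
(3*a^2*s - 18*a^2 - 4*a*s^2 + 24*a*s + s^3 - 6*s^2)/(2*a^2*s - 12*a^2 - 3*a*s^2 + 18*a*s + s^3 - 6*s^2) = (-3*a + s)/(-2*a + s)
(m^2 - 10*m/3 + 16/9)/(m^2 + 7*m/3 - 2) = (m - 8/3)/(m + 3)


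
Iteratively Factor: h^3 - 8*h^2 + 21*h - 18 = (h - 3)*(h^2 - 5*h + 6) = (h - 3)^2*(h - 2)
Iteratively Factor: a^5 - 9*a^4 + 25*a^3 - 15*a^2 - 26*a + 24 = (a - 4)*(a^4 - 5*a^3 + 5*a^2 + 5*a - 6) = (a - 4)*(a - 3)*(a^3 - 2*a^2 - a + 2) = (a - 4)*(a - 3)*(a + 1)*(a^2 - 3*a + 2) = (a - 4)*(a - 3)*(a - 1)*(a + 1)*(a - 2)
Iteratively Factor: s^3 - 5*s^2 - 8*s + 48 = (s - 4)*(s^2 - s - 12) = (s - 4)*(s + 3)*(s - 4)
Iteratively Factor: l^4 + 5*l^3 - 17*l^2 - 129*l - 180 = (l + 4)*(l^3 + l^2 - 21*l - 45) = (l + 3)*(l + 4)*(l^2 - 2*l - 15) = (l - 5)*(l + 3)*(l + 4)*(l + 3)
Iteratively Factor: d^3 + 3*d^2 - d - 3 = (d - 1)*(d^2 + 4*d + 3) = (d - 1)*(d + 1)*(d + 3)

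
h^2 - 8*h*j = h*(h - 8*j)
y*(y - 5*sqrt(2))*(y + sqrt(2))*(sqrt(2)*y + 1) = sqrt(2)*y^4 - 7*y^3 - 14*sqrt(2)*y^2 - 10*y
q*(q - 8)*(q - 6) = q^3 - 14*q^2 + 48*q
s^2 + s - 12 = (s - 3)*(s + 4)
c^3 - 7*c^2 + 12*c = c*(c - 4)*(c - 3)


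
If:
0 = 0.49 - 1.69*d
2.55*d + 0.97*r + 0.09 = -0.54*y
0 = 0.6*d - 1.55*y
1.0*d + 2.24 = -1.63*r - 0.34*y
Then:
No Solution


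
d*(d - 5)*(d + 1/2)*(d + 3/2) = d^4 - 3*d^3 - 37*d^2/4 - 15*d/4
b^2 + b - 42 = (b - 6)*(b + 7)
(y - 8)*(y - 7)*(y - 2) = y^3 - 17*y^2 + 86*y - 112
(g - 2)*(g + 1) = g^2 - g - 2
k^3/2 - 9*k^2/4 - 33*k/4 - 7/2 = (k/2 + 1)*(k - 7)*(k + 1/2)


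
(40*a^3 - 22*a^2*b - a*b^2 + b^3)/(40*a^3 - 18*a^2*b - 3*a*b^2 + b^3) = (20*a^2 - a*b - b^2)/(20*a^2 + a*b - b^2)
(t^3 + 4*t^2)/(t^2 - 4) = t^2*(t + 4)/(t^2 - 4)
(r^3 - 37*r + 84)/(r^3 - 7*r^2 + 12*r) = (r + 7)/r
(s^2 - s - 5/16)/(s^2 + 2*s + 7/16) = (4*s - 5)/(4*s + 7)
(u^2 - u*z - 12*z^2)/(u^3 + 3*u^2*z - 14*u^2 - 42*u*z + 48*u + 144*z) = (u - 4*z)/(u^2 - 14*u + 48)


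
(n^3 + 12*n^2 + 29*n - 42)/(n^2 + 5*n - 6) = n + 7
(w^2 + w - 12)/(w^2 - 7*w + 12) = (w + 4)/(w - 4)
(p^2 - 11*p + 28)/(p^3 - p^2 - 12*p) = (p - 7)/(p*(p + 3))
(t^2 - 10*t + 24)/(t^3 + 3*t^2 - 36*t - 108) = (t - 4)/(t^2 + 9*t + 18)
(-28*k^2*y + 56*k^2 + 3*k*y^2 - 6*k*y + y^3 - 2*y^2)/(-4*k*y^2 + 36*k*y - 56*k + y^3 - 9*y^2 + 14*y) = (7*k + y)/(y - 7)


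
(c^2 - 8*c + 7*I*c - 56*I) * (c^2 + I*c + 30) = c^4 - 8*c^3 + 8*I*c^3 + 23*c^2 - 64*I*c^2 - 184*c + 210*I*c - 1680*I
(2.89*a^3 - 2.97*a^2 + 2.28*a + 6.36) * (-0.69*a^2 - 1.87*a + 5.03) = -1.9941*a^5 - 3.355*a^4 + 18.5174*a^3 - 23.5911*a^2 - 0.424800000000003*a + 31.9908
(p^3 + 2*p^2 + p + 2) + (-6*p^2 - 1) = p^3 - 4*p^2 + p + 1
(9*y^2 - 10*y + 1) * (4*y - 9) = 36*y^3 - 121*y^2 + 94*y - 9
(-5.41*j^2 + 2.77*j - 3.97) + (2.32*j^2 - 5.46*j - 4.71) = -3.09*j^2 - 2.69*j - 8.68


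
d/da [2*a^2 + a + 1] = 4*a + 1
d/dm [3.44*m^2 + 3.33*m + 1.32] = 6.88*m + 3.33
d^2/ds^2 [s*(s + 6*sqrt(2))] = 2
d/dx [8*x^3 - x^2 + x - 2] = 24*x^2 - 2*x + 1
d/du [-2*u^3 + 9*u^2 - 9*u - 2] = -6*u^2 + 18*u - 9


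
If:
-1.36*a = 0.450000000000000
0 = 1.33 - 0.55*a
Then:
No Solution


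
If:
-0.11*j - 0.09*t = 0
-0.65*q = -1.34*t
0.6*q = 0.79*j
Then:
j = 0.00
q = 0.00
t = 0.00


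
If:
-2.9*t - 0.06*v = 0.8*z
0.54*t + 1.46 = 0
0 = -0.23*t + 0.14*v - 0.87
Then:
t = -2.70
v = 1.77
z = 9.67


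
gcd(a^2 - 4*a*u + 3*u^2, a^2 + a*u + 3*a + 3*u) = 1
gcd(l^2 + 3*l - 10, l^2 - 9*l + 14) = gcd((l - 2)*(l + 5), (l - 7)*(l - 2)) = l - 2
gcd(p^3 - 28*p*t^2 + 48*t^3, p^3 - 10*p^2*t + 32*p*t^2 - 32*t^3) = p^2 - 6*p*t + 8*t^2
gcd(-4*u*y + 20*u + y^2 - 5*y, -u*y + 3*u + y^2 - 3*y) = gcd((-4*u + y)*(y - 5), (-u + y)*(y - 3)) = 1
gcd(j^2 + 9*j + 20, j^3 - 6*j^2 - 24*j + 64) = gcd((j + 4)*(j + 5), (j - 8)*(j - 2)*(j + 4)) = j + 4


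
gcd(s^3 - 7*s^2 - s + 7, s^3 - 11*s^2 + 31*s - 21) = s^2 - 8*s + 7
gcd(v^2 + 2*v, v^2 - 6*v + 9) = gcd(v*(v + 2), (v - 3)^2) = 1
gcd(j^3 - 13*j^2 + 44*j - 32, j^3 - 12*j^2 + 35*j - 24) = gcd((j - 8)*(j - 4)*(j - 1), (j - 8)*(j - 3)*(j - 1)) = j^2 - 9*j + 8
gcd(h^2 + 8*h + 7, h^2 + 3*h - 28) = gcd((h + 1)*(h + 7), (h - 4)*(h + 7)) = h + 7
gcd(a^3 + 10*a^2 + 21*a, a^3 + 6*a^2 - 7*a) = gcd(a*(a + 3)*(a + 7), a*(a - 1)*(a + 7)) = a^2 + 7*a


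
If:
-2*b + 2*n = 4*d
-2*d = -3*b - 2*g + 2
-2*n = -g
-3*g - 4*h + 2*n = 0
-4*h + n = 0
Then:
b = 1/2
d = -1/4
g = 0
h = 0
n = 0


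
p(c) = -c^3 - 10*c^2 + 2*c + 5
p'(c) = -3*c^2 - 20*c + 2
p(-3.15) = -69.27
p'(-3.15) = 35.23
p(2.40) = -61.62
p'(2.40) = -63.28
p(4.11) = -225.13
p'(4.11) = -130.88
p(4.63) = -299.36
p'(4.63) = -154.91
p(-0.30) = 3.53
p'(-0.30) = 7.73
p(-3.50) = -81.62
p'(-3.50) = 35.25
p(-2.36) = -42.27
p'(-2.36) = 32.49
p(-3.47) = -80.57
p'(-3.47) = 35.28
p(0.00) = 5.00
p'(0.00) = 2.00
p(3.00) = -106.00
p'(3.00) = -85.00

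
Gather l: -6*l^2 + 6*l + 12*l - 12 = -6*l^2 + 18*l - 12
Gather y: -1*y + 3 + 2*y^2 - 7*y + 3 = 2*y^2 - 8*y + 6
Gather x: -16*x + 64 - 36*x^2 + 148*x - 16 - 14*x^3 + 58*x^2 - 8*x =-14*x^3 + 22*x^2 + 124*x + 48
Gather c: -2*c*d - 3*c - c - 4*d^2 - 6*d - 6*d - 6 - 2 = c*(-2*d - 4) - 4*d^2 - 12*d - 8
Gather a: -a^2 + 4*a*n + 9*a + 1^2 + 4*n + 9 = -a^2 + a*(4*n + 9) + 4*n + 10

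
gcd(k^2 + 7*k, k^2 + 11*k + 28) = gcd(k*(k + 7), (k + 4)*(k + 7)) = k + 7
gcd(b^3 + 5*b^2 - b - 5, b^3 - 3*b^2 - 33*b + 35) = b^2 + 4*b - 5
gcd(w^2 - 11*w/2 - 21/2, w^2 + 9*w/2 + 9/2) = w + 3/2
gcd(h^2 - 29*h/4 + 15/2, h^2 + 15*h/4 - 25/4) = h - 5/4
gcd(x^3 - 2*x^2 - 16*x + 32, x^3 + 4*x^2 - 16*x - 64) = x^2 - 16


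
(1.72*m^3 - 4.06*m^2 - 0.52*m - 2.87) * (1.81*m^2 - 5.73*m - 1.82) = 3.1132*m^5 - 17.2042*m^4 + 19.1922*m^3 + 5.1741*m^2 + 17.3915*m + 5.2234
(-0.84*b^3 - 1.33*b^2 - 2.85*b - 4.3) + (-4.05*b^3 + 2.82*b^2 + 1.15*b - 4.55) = -4.89*b^3 + 1.49*b^2 - 1.7*b - 8.85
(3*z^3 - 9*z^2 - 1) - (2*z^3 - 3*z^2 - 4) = z^3 - 6*z^2 + 3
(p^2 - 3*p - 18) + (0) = p^2 - 3*p - 18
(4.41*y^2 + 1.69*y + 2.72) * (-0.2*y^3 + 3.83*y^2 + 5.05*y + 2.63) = -0.882*y^5 + 16.5523*y^4 + 28.1992*y^3 + 30.5504*y^2 + 18.1807*y + 7.1536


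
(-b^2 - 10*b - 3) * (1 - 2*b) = 2*b^3 + 19*b^2 - 4*b - 3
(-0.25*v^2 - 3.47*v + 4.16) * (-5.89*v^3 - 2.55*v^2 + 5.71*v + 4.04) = 1.4725*v^5 + 21.0758*v^4 - 17.0814*v^3 - 31.4317*v^2 + 9.7348*v + 16.8064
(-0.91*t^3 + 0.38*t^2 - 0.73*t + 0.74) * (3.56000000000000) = -3.2396*t^3 + 1.3528*t^2 - 2.5988*t + 2.6344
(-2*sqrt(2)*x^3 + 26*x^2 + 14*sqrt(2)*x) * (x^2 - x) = -2*sqrt(2)*x^5 + 2*sqrt(2)*x^4 + 26*x^4 - 26*x^3 + 14*sqrt(2)*x^3 - 14*sqrt(2)*x^2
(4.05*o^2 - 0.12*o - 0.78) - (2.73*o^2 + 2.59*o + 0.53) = 1.32*o^2 - 2.71*o - 1.31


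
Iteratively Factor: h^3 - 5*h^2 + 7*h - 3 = (h - 3)*(h^2 - 2*h + 1) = (h - 3)*(h - 1)*(h - 1)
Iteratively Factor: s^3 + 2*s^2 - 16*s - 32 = (s - 4)*(s^2 + 6*s + 8) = (s - 4)*(s + 4)*(s + 2)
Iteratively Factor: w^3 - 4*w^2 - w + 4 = (w - 1)*(w^2 - 3*w - 4) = (w - 1)*(w + 1)*(w - 4)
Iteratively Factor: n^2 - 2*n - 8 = (n + 2)*(n - 4)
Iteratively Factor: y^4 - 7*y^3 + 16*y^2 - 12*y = (y - 3)*(y^3 - 4*y^2 + 4*y) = (y - 3)*(y - 2)*(y^2 - 2*y) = y*(y - 3)*(y - 2)*(y - 2)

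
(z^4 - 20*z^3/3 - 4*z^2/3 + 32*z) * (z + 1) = z^5 - 17*z^4/3 - 8*z^3 + 92*z^2/3 + 32*z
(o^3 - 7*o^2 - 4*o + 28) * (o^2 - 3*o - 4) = o^5 - 10*o^4 + 13*o^3 + 68*o^2 - 68*o - 112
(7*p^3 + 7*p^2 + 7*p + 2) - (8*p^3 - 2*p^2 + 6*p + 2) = -p^3 + 9*p^2 + p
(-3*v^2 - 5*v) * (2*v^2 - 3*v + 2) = -6*v^4 - v^3 + 9*v^2 - 10*v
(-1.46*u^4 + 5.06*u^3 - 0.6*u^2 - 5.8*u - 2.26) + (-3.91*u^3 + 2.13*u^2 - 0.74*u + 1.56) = -1.46*u^4 + 1.15*u^3 + 1.53*u^2 - 6.54*u - 0.7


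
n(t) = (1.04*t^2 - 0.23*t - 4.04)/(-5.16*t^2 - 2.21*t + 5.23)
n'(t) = (2.08*t - 0.23)/(-5.16*t^2 - 2.21*t + 5.23) + (10.32*t + 2.21)*(1.04*t^2 - 0.23*t - 4.04)/(-5.16*t^2 - 2.21*t + 5.23)^2 = (-3.4852*t^2 - 30.8144*t - 10.1313)/(26.6256*t^4 + 22.8072*t^3 - 49.0895*t^2 - 23.1166*t + 27.3529)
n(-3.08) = -0.18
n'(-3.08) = 0.04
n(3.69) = -0.13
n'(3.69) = -0.03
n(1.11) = 0.84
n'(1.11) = -3.79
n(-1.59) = 0.24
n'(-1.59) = 1.62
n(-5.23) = -0.21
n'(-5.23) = 0.00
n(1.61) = 0.15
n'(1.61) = -0.50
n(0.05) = -0.79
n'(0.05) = -0.45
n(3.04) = -0.10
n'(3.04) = -0.06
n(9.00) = -0.18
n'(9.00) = -0.00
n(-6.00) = -0.21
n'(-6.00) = 0.00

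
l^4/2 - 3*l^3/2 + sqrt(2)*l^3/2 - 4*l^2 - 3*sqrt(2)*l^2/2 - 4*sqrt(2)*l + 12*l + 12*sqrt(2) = (l/2 + sqrt(2))*(l - 3)*(l - 2*sqrt(2))*(l + sqrt(2))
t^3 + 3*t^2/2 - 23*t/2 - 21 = (t - 7/2)*(t + 2)*(t + 3)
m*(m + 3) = m^2 + 3*m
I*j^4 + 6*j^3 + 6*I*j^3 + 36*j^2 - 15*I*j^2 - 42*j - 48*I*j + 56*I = (j + 7)*(j - 4*I)*(j - 2*I)*(I*j - I)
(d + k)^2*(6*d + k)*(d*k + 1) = 6*d^4*k + 13*d^3*k^2 + 6*d^3 + 8*d^2*k^3 + 13*d^2*k + d*k^4 + 8*d*k^2 + k^3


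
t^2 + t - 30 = (t - 5)*(t + 6)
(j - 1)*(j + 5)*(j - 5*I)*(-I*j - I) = -I*j^4 - 5*j^3 - 5*I*j^3 - 25*j^2 + I*j^2 + 5*j + 5*I*j + 25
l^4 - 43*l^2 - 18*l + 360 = (l - 6)*(l - 3)*(l + 4)*(l + 5)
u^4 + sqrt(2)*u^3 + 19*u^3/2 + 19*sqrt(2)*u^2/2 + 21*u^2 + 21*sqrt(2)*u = u*(u + 7/2)*(u + 6)*(u + sqrt(2))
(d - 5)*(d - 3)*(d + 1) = d^3 - 7*d^2 + 7*d + 15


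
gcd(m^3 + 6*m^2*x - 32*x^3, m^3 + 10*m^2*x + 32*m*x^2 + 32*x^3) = m^2 + 8*m*x + 16*x^2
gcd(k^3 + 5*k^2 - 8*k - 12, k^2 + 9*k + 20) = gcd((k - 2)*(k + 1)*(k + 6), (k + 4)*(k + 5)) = 1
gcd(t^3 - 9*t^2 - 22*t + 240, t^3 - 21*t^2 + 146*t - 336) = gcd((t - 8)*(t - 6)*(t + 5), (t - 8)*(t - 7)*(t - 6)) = t^2 - 14*t + 48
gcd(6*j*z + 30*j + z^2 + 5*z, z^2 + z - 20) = z + 5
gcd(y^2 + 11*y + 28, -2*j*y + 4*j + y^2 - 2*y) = 1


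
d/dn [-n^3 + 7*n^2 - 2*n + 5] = -3*n^2 + 14*n - 2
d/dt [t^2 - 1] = 2*t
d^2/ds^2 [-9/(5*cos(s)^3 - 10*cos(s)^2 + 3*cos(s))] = 9*((-27*cos(s) + 80*cos(2*s) - 45*cos(3*s))*(5*cos(s)^2 - 10*cos(s) + 3)*cos(s)/4 - 2*(15*cos(s)^2 - 20*cos(s) + 3)^2*sin(s)^2)/((5*cos(s)^2 - 10*cos(s) + 3)^3*cos(s)^3)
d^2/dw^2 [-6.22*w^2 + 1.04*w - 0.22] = -12.4400000000000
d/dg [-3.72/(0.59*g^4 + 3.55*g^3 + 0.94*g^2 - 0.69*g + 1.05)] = (8.7792*g^3 + 39.618*g^2 + 6.9936*g - 2.5668)/(0.59*g^4 + 3.55*g^3 + 0.94*g^2 - 0.69*g + 1.05)^2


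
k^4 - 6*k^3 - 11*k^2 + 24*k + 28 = (k - 7)*(k - 2)*(k + 1)*(k + 2)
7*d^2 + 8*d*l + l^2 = (d + l)*(7*d + l)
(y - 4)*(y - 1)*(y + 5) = y^3 - 21*y + 20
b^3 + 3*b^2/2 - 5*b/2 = b*(b - 1)*(b + 5/2)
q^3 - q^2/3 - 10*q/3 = q*(q - 2)*(q + 5/3)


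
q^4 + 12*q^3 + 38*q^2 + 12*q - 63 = (q - 1)*(q + 3)^2*(q + 7)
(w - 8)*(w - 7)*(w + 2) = w^3 - 13*w^2 + 26*w + 112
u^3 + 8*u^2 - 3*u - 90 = (u - 3)*(u + 5)*(u + 6)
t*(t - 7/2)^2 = t^3 - 7*t^2 + 49*t/4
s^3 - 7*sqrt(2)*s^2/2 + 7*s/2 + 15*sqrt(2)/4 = (s - 5*sqrt(2)/2)*(s - 3*sqrt(2)/2)*(s + sqrt(2)/2)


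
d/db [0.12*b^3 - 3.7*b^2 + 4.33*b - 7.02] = 0.36*b^2 - 7.4*b + 4.33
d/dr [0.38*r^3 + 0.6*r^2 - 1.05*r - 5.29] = 1.14*r^2 + 1.2*r - 1.05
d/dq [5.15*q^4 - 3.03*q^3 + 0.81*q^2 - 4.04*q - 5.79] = 20.6*q^3 - 9.09*q^2 + 1.62*q - 4.04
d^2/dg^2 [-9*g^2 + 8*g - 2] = -18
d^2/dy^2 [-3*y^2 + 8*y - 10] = -6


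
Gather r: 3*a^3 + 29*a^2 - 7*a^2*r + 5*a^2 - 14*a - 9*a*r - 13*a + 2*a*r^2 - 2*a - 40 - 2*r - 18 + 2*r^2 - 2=3*a^3 + 34*a^2 - 29*a + r^2*(2*a + 2) + r*(-7*a^2 - 9*a - 2) - 60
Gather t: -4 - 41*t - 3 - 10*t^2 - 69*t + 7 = -10*t^2 - 110*t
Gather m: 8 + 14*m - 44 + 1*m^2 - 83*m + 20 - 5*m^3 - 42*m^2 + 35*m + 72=-5*m^3 - 41*m^2 - 34*m + 56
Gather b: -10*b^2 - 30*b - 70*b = -10*b^2 - 100*b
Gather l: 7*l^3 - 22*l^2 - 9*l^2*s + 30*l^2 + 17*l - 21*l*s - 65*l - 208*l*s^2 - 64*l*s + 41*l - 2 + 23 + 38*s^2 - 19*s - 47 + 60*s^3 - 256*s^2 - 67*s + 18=7*l^3 + l^2*(8 - 9*s) + l*(-208*s^2 - 85*s - 7) + 60*s^3 - 218*s^2 - 86*s - 8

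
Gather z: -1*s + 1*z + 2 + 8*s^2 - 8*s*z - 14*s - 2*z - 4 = 8*s^2 - 15*s + z*(-8*s - 1) - 2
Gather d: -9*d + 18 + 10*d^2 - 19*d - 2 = 10*d^2 - 28*d + 16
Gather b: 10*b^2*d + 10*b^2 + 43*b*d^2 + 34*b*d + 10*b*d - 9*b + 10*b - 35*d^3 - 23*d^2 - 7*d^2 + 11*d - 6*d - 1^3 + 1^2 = b^2*(10*d + 10) + b*(43*d^2 + 44*d + 1) - 35*d^3 - 30*d^2 + 5*d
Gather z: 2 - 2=0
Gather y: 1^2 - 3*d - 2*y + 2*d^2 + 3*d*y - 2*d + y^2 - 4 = 2*d^2 - 5*d + y^2 + y*(3*d - 2) - 3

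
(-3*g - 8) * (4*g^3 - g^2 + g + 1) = -12*g^4 - 29*g^3 + 5*g^2 - 11*g - 8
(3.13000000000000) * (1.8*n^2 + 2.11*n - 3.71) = 5.634*n^2 + 6.6043*n - 11.6123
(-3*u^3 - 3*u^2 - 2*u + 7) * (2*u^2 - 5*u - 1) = -6*u^5 + 9*u^4 + 14*u^3 + 27*u^2 - 33*u - 7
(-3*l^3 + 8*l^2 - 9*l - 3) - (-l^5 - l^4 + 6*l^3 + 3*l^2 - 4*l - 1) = l^5 + l^4 - 9*l^3 + 5*l^2 - 5*l - 2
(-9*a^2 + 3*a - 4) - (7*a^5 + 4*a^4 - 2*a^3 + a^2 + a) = -7*a^5 - 4*a^4 + 2*a^3 - 10*a^2 + 2*a - 4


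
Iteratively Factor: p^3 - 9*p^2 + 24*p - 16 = (p - 4)*(p^2 - 5*p + 4) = (p - 4)^2*(p - 1)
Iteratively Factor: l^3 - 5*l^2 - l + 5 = (l - 1)*(l^2 - 4*l - 5) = (l - 1)*(l + 1)*(l - 5)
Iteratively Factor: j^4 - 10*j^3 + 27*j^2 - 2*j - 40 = (j - 4)*(j^3 - 6*j^2 + 3*j + 10) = (j - 5)*(j - 4)*(j^2 - j - 2) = (j - 5)*(j - 4)*(j - 2)*(j + 1)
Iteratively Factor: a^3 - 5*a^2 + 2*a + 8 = (a - 4)*(a^2 - a - 2) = (a - 4)*(a - 2)*(a + 1)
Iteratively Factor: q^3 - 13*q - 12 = (q - 4)*(q^2 + 4*q + 3) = (q - 4)*(q + 3)*(q + 1)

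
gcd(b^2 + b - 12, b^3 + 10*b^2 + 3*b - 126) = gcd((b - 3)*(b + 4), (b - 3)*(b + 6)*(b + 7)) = b - 3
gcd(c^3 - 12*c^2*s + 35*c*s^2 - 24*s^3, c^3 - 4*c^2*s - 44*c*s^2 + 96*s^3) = -c + 8*s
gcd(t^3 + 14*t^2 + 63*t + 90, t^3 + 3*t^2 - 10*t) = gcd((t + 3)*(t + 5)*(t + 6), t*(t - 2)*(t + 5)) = t + 5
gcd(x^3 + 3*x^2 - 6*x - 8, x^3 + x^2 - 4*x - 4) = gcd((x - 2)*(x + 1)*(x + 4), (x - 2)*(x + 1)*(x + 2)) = x^2 - x - 2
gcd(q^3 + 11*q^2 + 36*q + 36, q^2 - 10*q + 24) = 1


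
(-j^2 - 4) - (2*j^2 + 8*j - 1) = -3*j^2 - 8*j - 3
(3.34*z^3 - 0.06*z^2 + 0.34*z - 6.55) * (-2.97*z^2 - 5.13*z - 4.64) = -9.9198*z^5 - 16.956*z^4 - 16.1996*z^3 + 17.9877*z^2 + 32.0239*z + 30.392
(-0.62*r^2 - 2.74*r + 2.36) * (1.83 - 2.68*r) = 1.6616*r^3 + 6.2086*r^2 - 11.339*r + 4.3188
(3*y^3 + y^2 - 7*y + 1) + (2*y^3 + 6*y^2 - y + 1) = 5*y^3 + 7*y^2 - 8*y + 2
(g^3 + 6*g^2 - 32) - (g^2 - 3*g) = g^3 + 5*g^2 + 3*g - 32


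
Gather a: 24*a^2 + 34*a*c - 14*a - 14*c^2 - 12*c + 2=24*a^2 + a*(34*c - 14) - 14*c^2 - 12*c + 2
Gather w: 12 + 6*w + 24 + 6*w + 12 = 12*w + 48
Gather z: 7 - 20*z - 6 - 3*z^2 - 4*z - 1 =-3*z^2 - 24*z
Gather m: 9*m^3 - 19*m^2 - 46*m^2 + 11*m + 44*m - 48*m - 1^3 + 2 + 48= 9*m^3 - 65*m^2 + 7*m + 49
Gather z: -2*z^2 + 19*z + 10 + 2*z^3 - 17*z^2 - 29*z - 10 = 2*z^3 - 19*z^2 - 10*z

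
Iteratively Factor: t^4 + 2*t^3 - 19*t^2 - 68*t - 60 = (t + 2)*(t^3 - 19*t - 30) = (t + 2)*(t + 3)*(t^2 - 3*t - 10) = (t + 2)^2*(t + 3)*(t - 5)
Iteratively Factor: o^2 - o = (o - 1)*(o)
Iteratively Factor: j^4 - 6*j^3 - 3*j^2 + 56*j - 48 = (j - 1)*(j^3 - 5*j^2 - 8*j + 48) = (j - 1)*(j + 3)*(j^2 - 8*j + 16) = (j - 4)*(j - 1)*(j + 3)*(j - 4)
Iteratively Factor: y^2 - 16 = (y + 4)*(y - 4)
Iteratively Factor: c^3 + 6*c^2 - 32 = (c + 4)*(c^2 + 2*c - 8) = (c - 2)*(c + 4)*(c + 4)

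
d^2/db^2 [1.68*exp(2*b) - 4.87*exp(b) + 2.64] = (6.72*exp(b) - 4.87)*exp(b)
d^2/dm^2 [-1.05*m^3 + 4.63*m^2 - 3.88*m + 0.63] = 9.26 - 6.3*m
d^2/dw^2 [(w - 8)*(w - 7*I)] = 2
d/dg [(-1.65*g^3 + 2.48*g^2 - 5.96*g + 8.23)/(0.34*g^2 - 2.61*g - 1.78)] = (-0.561*g^4 + 8.613*g^3 + 4.3646*g^2 - 14.4252*g + 32.0891)/(0.1156*g^4 - 1.7748*g^3 + 5.6017*g^2 + 9.2916*g + 3.1684)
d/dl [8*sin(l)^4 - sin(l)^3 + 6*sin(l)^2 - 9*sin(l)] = (32*sin(l)^3 - 3*sin(l)^2 + 12*sin(l) - 9)*cos(l)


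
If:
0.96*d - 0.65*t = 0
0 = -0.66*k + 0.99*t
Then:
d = 0.677083333333333*t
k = 1.5*t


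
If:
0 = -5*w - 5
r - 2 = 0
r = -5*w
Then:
No Solution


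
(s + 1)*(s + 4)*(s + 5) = s^3 + 10*s^2 + 29*s + 20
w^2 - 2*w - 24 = (w - 6)*(w + 4)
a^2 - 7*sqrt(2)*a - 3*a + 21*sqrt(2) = (a - 3)*(a - 7*sqrt(2))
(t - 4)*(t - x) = t^2 - t*x - 4*t + 4*x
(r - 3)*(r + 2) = r^2 - r - 6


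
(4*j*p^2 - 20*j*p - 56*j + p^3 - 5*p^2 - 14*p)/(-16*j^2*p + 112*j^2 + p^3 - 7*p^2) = (p + 2)/(-4*j + p)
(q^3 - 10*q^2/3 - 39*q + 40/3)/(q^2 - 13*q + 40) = (3*q^2 + 14*q - 5)/(3*(q - 5))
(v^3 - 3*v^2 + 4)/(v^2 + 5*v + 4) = (v^2 - 4*v + 4)/(v + 4)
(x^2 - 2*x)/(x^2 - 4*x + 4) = x/(x - 2)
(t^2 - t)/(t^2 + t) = (t - 1)/(t + 1)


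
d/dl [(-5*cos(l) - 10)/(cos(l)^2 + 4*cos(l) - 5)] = 5*(sin(l)^2 - 4*cos(l) - 14)*sin(l)/(cos(l)^2 + 4*cos(l) - 5)^2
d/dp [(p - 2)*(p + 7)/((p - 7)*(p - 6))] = 2*(-9*p^2 + 56*p + 14)/(p^4 - 26*p^3 + 253*p^2 - 1092*p + 1764)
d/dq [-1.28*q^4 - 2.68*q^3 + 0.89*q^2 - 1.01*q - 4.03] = -5.12*q^3 - 8.04*q^2 + 1.78*q - 1.01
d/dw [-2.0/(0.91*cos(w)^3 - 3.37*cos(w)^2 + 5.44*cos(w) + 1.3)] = (-5.46*cos(w)^2 + 13.48*cos(w) - 10.88)*sin(w)/(0.91*cos(w)^3 - 3.37*cos(w)^2 + 5.44*cos(w) + 1.3)^2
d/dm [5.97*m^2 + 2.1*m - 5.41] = 11.94*m + 2.1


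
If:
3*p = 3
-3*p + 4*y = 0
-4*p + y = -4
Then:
No Solution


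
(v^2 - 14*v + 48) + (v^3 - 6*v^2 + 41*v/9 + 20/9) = v^3 - 5*v^2 - 85*v/9 + 452/9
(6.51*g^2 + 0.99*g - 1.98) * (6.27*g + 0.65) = 40.8177*g^3 + 10.4388*g^2 - 11.7711*g - 1.287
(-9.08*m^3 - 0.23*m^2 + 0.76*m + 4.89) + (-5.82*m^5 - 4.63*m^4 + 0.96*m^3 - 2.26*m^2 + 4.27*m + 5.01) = -5.82*m^5 - 4.63*m^4 - 8.12*m^3 - 2.49*m^2 + 5.03*m + 9.9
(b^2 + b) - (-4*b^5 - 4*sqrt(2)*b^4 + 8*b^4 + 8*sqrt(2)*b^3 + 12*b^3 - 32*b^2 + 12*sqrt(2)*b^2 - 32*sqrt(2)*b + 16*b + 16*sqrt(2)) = 4*b^5 - 8*b^4 + 4*sqrt(2)*b^4 - 12*b^3 - 8*sqrt(2)*b^3 - 12*sqrt(2)*b^2 + 33*b^2 - 15*b + 32*sqrt(2)*b - 16*sqrt(2)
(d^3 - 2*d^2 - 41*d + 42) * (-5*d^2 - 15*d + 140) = -5*d^5 - 5*d^4 + 375*d^3 + 125*d^2 - 6370*d + 5880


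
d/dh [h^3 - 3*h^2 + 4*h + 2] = 3*h^2 - 6*h + 4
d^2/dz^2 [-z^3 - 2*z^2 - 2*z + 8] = -6*z - 4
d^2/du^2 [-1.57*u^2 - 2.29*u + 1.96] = -3.14000000000000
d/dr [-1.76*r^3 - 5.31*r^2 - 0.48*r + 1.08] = -5.28*r^2 - 10.62*r - 0.48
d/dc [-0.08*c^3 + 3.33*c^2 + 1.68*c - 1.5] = -0.24*c^2 + 6.66*c + 1.68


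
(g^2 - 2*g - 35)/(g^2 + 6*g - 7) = (g^2 - 2*g - 35)/(g^2 + 6*g - 7)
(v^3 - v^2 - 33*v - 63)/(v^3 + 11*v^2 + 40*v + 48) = (v^2 - 4*v - 21)/(v^2 + 8*v + 16)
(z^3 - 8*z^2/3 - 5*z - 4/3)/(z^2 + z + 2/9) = 3*(z^2 - 3*z - 4)/(3*z + 2)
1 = 1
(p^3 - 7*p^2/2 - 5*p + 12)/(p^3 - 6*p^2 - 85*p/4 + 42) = 2*(p^2 - 2*p - 8)/(2*p^2 - 9*p - 56)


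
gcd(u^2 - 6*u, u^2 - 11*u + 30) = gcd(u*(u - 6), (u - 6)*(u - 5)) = u - 6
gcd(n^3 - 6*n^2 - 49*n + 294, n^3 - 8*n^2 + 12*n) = n - 6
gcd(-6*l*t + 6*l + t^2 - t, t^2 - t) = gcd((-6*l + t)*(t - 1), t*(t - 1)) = t - 1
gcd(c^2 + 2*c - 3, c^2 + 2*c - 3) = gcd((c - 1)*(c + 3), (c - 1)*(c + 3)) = c^2 + 2*c - 3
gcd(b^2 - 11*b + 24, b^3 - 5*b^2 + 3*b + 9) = b - 3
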